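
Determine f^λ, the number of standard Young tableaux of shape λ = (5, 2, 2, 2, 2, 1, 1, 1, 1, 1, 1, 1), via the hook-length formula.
# SYT of shape (5, 2, 2, 2, 2, 1, 1, 1, 1, 1, 1, 1) = 2204475

Hook-length formula: f^λ = n! / Π hook(c), product over all cells c of the Young diagram. For λ = (5, 2, 2, 2, 2, 1, 1, 1, 1, 1, 1, 1), n = 20 boxes. Hook lengths by row (left-to-right, top-to-bottom): [16, 8, 3, 2, 1]; [12, 4]; [11, 3]; [10, 2]; [9, 1]; [7]; [6]; [5]; [4]; [3]; [2]; [1]. Product of hooks = 1103619686400. So f^λ = 20! / 1103619686400 = 2432902008176640000 / 1103619686400 = 2204475.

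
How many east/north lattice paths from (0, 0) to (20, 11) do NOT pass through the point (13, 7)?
Number of paths = 59090715

Total paths from (0, 0) to (20, 11): C(31, 20) = 84672315. Paths through (13, 7): (paths (0, 0) → (13, 7)) × (paths (13, 7) → (20, 11)) = C(20, 13) · C(11, 7) = 77520 · 330 = 25581600. Avoidance count = 84672315 − 25581600 = 59090715.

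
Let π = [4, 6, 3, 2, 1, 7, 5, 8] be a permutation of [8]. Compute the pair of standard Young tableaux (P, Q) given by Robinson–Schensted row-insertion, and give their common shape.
P = [1, 5, 7, 8] / [2, 6] / [3] / [4];  Q = [1, 2, 6, 8] / [3, 7] / [4] / [5];  common shape = (4, 2, 1, 1)

Row-insert the values π_1, π_2, … into P one at a time, bumping the leftmost entry strictly greater than the inserted value down to the next row. The recording tableau Q records, in position (i, j), the step at which that cell was added to P.
  Insert 4 (step 1): P = [4];  Q = [1]
  Insert 6 (step 2): P = [4, 6];  Q = [1, 2]
  Insert 3 (step 3): P = [3, 6] / [4];  Q = [1, 2] / [3]
  Insert 2 (step 4): P = [2, 6] / [3] / [4];  Q = [1, 2] / [3] / [4]
  Insert 1 (step 5): P = [1, 6] / [2] / [3] / [4];  Q = [1, 2] / [3] / [4] / [5]
  Insert 7 (step 6): P = [1, 6, 7] / [2] / [3] / [4];  Q = [1, 2, 6] / [3] / [4] / [5]
  Insert 5 (step 7): P = [1, 5, 7] / [2, 6] / [3] / [4];  Q = [1, 2, 6] / [3, 7] / [4] / [5]
  Insert 8 (step 8): P = [1, 5, 7, 8] / [2, 6] / [3] / [4];  Q = [1, 2, 6, 8] / [3, 7] / [4] / [5]
Final shape: (4, 2, 1, 1).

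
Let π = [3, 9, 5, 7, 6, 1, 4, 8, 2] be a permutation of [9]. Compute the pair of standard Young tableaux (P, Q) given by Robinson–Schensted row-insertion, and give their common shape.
P = [1, 2, 6, 8] / [3, 4] / [5] / [7] / [9];  Q = [1, 2, 4, 8] / [3, 7] / [5] / [6] / [9];  common shape = (4, 2, 1, 1, 1)

Row-insert the values π_1, π_2, … into P one at a time, bumping the leftmost entry strictly greater than the inserted value down to the next row. The recording tableau Q records, in position (i, j), the step at which that cell was added to P.
  Insert 3 (step 1): P = [3];  Q = [1]
  Insert 9 (step 2): P = [3, 9];  Q = [1, 2]
  Insert 5 (step 3): P = [3, 5] / [9];  Q = [1, 2] / [3]
  Insert 7 (step 4): P = [3, 5, 7] / [9];  Q = [1, 2, 4] / [3]
  Insert 6 (step 5): P = [3, 5, 6] / [7] / [9];  Q = [1, 2, 4] / [3] / [5]
  Insert 1 (step 6): P = [1, 5, 6] / [3] / [7] / [9];  Q = [1, 2, 4] / [3] / [5] / [6]
  Insert 4 (step 7): P = [1, 4, 6] / [3, 5] / [7] / [9];  Q = [1, 2, 4] / [3, 7] / [5] / [6]
  Insert 8 (step 8): P = [1, 4, 6, 8] / [3, 5] / [7] / [9];  Q = [1, 2, 4, 8] / [3, 7] / [5] / [6]
  Insert 2 (step 9): P = [1, 2, 6, 8] / [3, 4] / [5] / [7] / [9];  Q = [1, 2, 4, 8] / [3, 7] / [5] / [6] / [9]
Final shape: (4, 2, 1, 1, 1).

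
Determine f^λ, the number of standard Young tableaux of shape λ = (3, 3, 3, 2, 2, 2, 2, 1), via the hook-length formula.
# SYT of shape (3, 3, 3, 2, 2, 2, 2, 1) = 510510

Hook-length formula: f^λ = n! / Π hook(c), product over all cells c of the Young diagram. For λ = (3, 3, 3, 2, 2, 2, 2, 1), n = 18 boxes. Hook lengths by row (left-to-right, top-to-bottom): [10, 8, 3]; [9, 7, 2]; [8, 6, 1]; [6, 4]; [5, 3]; [4, 2]; [3, 1]; [1]. Product of hooks = 12541132800. So f^λ = 18! / 12541132800 = 6402373705728000 / 12541132800 = 510510.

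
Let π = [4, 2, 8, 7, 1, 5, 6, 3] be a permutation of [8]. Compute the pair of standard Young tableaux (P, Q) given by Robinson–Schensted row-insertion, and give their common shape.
P = [1, 3, 6] / [2, 5] / [4, 7] / [8];  Q = [1, 3, 7] / [2, 4] / [5, 6] / [8];  common shape = (3, 2, 2, 1)

Row-insert the values π_1, π_2, … into P one at a time, bumping the leftmost entry strictly greater than the inserted value down to the next row. The recording tableau Q records, in position (i, j), the step at which that cell was added to P.
  Insert 4 (step 1): P = [4];  Q = [1]
  Insert 2 (step 2): P = [2] / [4];  Q = [1] / [2]
  Insert 8 (step 3): P = [2, 8] / [4];  Q = [1, 3] / [2]
  Insert 7 (step 4): P = [2, 7] / [4, 8];  Q = [1, 3] / [2, 4]
  Insert 1 (step 5): P = [1, 7] / [2, 8] / [4];  Q = [1, 3] / [2, 4] / [5]
  Insert 5 (step 6): P = [1, 5] / [2, 7] / [4, 8];  Q = [1, 3] / [2, 4] / [5, 6]
  Insert 6 (step 7): P = [1, 5, 6] / [2, 7] / [4, 8];  Q = [1, 3, 7] / [2, 4] / [5, 6]
  Insert 3 (step 8): P = [1, 3, 6] / [2, 5] / [4, 7] / [8];  Q = [1, 3, 7] / [2, 4] / [5, 6] / [8]
Final shape: (3, 2, 2, 1).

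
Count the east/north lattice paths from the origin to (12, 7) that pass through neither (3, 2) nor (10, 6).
Number of paths = 16244

Inclusion–exclusion. Total paths: C(19, 12) = 50388. Through P₁: C(5, 3)·C(14, 9) = 20020. Through P₂: C(16, 10)·C(3, 2) = 24024. Since P₁ is strictly southwest of P₂, a monotone path through both must visit P₁ then P₂; paths through both = C(5, 3)·C(11, 7)·C(3, 2) = 9900. Avoid both = 50388 − 20020 − 24024 + 9900 = 16244.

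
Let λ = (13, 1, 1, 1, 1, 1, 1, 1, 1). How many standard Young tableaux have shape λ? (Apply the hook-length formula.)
# SYT of shape (13, 1, 1, 1, 1, 1, 1, 1, 1) = 125970

Hook-length formula: f^λ = n! / Π hook(c), product over all cells c of the Young diagram. For λ = (13, 1, 1, 1, 1, 1, 1, 1, 1), n = 21 boxes. Hook lengths by row (left-to-right, top-to-bottom): [21, 12, 11, 10, 9, 8, 7, 6, 5, 4, 3, 2, 1]; [8]; [7]; [6]; [5]; [4]; [3]; [2]; [1]. Product of hooks = 405580234752000. So f^λ = 21! / 405580234752000 = 51090942171709440000 / 405580234752000 = 125970.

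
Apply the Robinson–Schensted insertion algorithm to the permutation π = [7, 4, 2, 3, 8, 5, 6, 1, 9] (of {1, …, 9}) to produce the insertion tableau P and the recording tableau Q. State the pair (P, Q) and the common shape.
P = [1, 3, 5, 6, 9] / [2, 8] / [4] / [7];  Q = [1, 4, 5, 7, 9] / [2, 6] / [3] / [8];  common shape = (5, 2, 1, 1)

Row-insert the values π_1, π_2, … into P one at a time, bumping the leftmost entry strictly greater than the inserted value down to the next row. The recording tableau Q records, in position (i, j), the step at which that cell was added to P.
  Insert 7 (step 1): P = [7];  Q = [1]
  Insert 4 (step 2): P = [4] / [7];  Q = [1] / [2]
  Insert 2 (step 3): P = [2] / [4] / [7];  Q = [1] / [2] / [3]
  Insert 3 (step 4): P = [2, 3] / [4] / [7];  Q = [1, 4] / [2] / [3]
  Insert 8 (step 5): P = [2, 3, 8] / [4] / [7];  Q = [1, 4, 5] / [2] / [3]
  Insert 5 (step 6): P = [2, 3, 5] / [4, 8] / [7];  Q = [1, 4, 5] / [2, 6] / [3]
  Insert 6 (step 7): P = [2, 3, 5, 6] / [4, 8] / [7];  Q = [1, 4, 5, 7] / [2, 6] / [3]
  Insert 1 (step 8): P = [1, 3, 5, 6] / [2, 8] / [4] / [7];  Q = [1, 4, 5, 7] / [2, 6] / [3] / [8]
  Insert 9 (step 9): P = [1, 3, 5, 6, 9] / [2, 8] / [4] / [7];  Q = [1, 4, 5, 7, 9] / [2, 6] / [3] / [8]
Final shape: (5, 2, 1, 1).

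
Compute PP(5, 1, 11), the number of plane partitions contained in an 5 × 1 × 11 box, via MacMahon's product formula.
PP(5, 1, 11) = 4368

Evaluate the triple product over i = 1..5, j = 1..1, k = 1..11. The factors are (2/1) · (3/2) · (4/3) · (5/4) · (6/5) · (7/6) · (8/7) · (9/8) · … (55 factors total). The numerators and denominators telescope so the product is an integer; carrying out the multiplication exactly gives PP(5, 1, 11) = 4368.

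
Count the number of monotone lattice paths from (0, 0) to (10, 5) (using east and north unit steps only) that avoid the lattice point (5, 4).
Number of paths = 2247

Total paths from (0, 0) to (10, 5): C(15, 10) = 3003. Paths through (5, 4): (paths (0, 0) → (5, 4)) × (paths (5, 4) → (10, 5)) = C(9, 5) · C(6, 5) = 126 · 6 = 756. Avoidance count = 3003 − 756 = 2247.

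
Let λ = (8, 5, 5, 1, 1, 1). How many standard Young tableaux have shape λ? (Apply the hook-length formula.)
# SYT of shape (8, 5, 5, 1, 1, 1) = 174097000

Hook-length formula: f^λ = n! / Π hook(c), product over all cells c of the Young diagram. For λ = (8, 5, 5, 1, 1, 1), n = 21 boxes. Hook lengths by row (left-to-right, top-to-bottom): [13, 9, 8, 7, 6, 3, 2, 1]; [9, 5, 4, 3, 2]; [8, 4, 3, 2, 1]; [3]; [2]; [1]. Product of hooks = 293462507520. So f^λ = 21! / 293462507520 = 51090942171709440000 / 293462507520 = 174097000.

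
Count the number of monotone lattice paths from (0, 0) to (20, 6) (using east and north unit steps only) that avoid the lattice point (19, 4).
Number of paths = 203665

Total paths from (0, 0) to (20, 6): C(26, 20) = 230230. Paths through (19, 4): (paths (0, 0) → (19, 4)) × (paths (19, 4) → (20, 6)) = C(23, 19) · C(3, 1) = 8855 · 3 = 26565. Avoidance count = 230230 − 26565 = 203665.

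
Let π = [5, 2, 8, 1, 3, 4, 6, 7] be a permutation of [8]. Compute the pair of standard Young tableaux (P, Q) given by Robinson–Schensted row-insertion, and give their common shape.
P = [1, 3, 4, 6, 7] / [2, 8] / [5];  Q = [1, 3, 6, 7, 8] / [2, 5] / [4];  common shape = (5, 2, 1)

Row-insert the values π_1, π_2, … into P one at a time, bumping the leftmost entry strictly greater than the inserted value down to the next row. The recording tableau Q records, in position (i, j), the step at which that cell was added to P.
  Insert 5 (step 1): P = [5];  Q = [1]
  Insert 2 (step 2): P = [2] / [5];  Q = [1] / [2]
  Insert 8 (step 3): P = [2, 8] / [5];  Q = [1, 3] / [2]
  Insert 1 (step 4): P = [1, 8] / [2] / [5];  Q = [1, 3] / [2] / [4]
  Insert 3 (step 5): P = [1, 3] / [2, 8] / [5];  Q = [1, 3] / [2, 5] / [4]
  Insert 4 (step 6): P = [1, 3, 4] / [2, 8] / [5];  Q = [1, 3, 6] / [2, 5] / [4]
  Insert 6 (step 7): P = [1, 3, 4, 6] / [2, 8] / [5];  Q = [1, 3, 6, 7] / [2, 5] / [4]
  Insert 7 (step 8): P = [1, 3, 4, 6, 7] / [2, 8] / [5];  Q = [1, 3, 6, 7, 8] / [2, 5] / [4]
Final shape: (5, 2, 1).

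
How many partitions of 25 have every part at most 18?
p(25, parts ≤ 18) = 1928

Use the recurrence p(n, m) = p(n, m−1) + p(n−m, m): either the largest part is < m (count p(n, m−1)) or the largest part is exactly m (remove one copy of m, count p(n−m, m)). With p(0, ·) = 1 this gives p(25, parts ≤ 18) = 1928. (By conjugating Young diagrams, this also counts partitions of 25 into at most 18 parts.)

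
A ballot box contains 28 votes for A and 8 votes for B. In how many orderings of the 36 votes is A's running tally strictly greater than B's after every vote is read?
Strict-lead orderings = 16811300

Total orderings of the 36 votes with 28 for A: C(36, 28) = 30260340. By the Bertrand ballot formula (Cycle Lemma / reflection principle), the number of orderings in which A is strictly ahead of B throughout is (p − q)/(p + q) · C(p + q, p) = (28 − 8)/(28 + 8) · 30260340 = 16811300.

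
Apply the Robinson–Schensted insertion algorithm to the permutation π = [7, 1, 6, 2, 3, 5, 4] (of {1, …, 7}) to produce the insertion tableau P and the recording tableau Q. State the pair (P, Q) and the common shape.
P = [1, 2, 3, 4] / [5] / [6] / [7];  Q = [1, 3, 5, 6] / [2] / [4] / [7];  common shape = (4, 1, 1, 1)

Row-insert the values π_1, π_2, … into P one at a time, bumping the leftmost entry strictly greater than the inserted value down to the next row. The recording tableau Q records, in position (i, j), the step at which that cell was added to P.
  Insert 7 (step 1): P = [7];  Q = [1]
  Insert 1 (step 2): P = [1] / [7];  Q = [1] / [2]
  Insert 6 (step 3): P = [1, 6] / [7];  Q = [1, 3] / [2]
  Insert 2 (step 4): P = [1, 2] / [6] / [7];  Q = [1, 3] / [2] / [4]
  Insert 3 (step 5): P = [1, 2, 3] / [6] / [7];  Q = [1, 3, 5] / [2] / [4]
  Insert 5 (step 6): P = [1, 2, 3, 5] / [6] / [7];  Q = [1, 3, 5, 6] / [2] / [4]
  Insert 4 (step 7): P = [1, 2, 3, 4] / [5] / [6] / [7];  Q = [1, 3, 5, 6] / [2] / [4] / [7]
Final shape: (4, 1, 1, 1).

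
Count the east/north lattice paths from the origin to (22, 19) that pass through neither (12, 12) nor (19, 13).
Number of paths = 164710054744

Inclusion–exclusion. Total paths: C(41, 22) = 244662670200. Through P₁: C(24, 12)·C(17, 10) = 52590425888. Through P₂: C(32, 19)·C(9, 3) = 29179382400. Since P₁ is strictly southwest of P₂, a monotone path through both must visit P₁ then P₂; paths through both = C(24, 12)·C(8, 7)·C(9, 3) = 1817192832. Avoid both = 244662670200 − 52590425888 − 29179382400 + 1817192832 = 164710054744.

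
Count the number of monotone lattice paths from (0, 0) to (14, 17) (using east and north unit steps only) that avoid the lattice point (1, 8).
Number of paths = 260705745

Total paths from (0, 0) to (14, 17): C(31, 14) = 265182525. Paths through (1, 8): (paths (0, 0) → (1, 8)) × (paths (1, 8) → (14, 17)) = C(9, 1) · C(22, 13) = 9 · 497420 = 4476780. Avoidance count = 265182525 − 4476780 = 260705745.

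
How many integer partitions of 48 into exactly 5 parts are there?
p(48, 5 parts) = 2233

Partitions of n into exactly k parts are in bijection with partitions of n − k into at most k parts (subtract 1 from each part). So p(48, exactly 5) = p(43, parts ≤ 5). Computing via the recurrence p(m, j) = p(m, j−1) + p(m−j, j) gives 2233.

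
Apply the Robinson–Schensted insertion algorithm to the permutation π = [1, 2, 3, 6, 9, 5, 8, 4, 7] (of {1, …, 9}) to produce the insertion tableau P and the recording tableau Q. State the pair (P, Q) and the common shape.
P = [1, 2, 3, 4, 7] / [5, 8] / [6, 9];  Q = [1, 2, 3, 4, 5] / [6, 7] / [8, 9];  common shape = (5, 2, 2)

Row-insert the values π_1, π_2, … into P one at a time, bumping the leftmost entry strictly greater than the inserted value down to the next row. The recording tableau Q records, in position (i, j), the step at which that cell was added to P.
  Insert 1 (step 1): P = [1];  Q = [1]
  Insert 2 (step 2): P = [1, 2];  Q = [1, 2]
  Insert 3 (step 3): P = [1, 2, 3];  Q = [1, 2, 3]
  Insert 6 (step 4): P = [1, 2, 3, 6];  Q = [1, 2, 3, 4]
  Insert 9 (step 5): P = [1, 2, 3, 6, 9];  Q = [1, 2, 3, 4, 5]
  Insert 5 (step 6): P = [1, 2, 3, 5, 9] / [6];  Q = [1, 2, 3, 4, 5] / [6]
  Insert 8 (step 7): P = [1, 2, 3, 5, 8] / [6, 9];  Q = [1, 2, 3, 4, 5] / [6, 7]
  Insert 4 (step 8): P = [1, 2, 3, 4, 8] / [5, 9] / [6];  Q = [1, 2, 3, 4, 5] / [6, 7] / [8]
  Insert 7 (step 9): P = [1, 2, 3, 4, 7] / [5, 8] / [6, 9];  Q = [1, 2, 3, 4, 5] / [6, 7] / [8, 9]
Final shape: (5, 2, 2).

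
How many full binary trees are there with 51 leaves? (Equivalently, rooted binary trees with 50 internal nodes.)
C_50 = 1978261657756160653623774456

These full binary trees are counted by the Catalan number C_n = (1/(n + 1)) · C(2n, n). For n = 50: C_50 = (1/51) · C(100, 50) = 100891344545564193334812497256/51 = 1978261657756160653623774456.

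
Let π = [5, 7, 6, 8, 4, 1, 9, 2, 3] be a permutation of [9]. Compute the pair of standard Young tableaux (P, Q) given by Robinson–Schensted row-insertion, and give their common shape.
P = [1, 2, 3, 9] / [4, 6, 8] / [5] / [7];  Q = [1, 2, 4, 7] / [3, 8, 9] / [5] / [6];  common shape = (4, 3, 1, 1)

Row-insert the values π_1, π_2, … into P one at a time, bumping the leftmost entry strictly greater than the inserted value down to the next row. The recording tableau Q records, in position (i, j), the step at which that cell was added to P.
  Insert 5 (step 1): P = [5];  Q = [1]
  Insert 7 (step 2): P = [5, 7];  Q = [1, 2]
  Insert 6 (step 3): P = [5, 6] / [7];  Q = [1, 2] / [3]
  Insert 8 (step 4): P = [5, 6, 8] / [7];  Q = [1, 2, 4] / [3]
  Insert 4 (step 5): P = [4, 6, 8] / [5] / [7];  Q = [1, 2, 4] / [3] / [5]
  Insert 1 (step 6): P = [1, 6, 8] / [4] / [5] / [7];  Q = [1, 2, 4] / [3] / [5] / [6]
  Insert 9 (step 7): P = [1, 6, 8, 9] / [4] / [5] / [7];  Q = [1, 2, 4, 7] / [3] / [5] / [6]
  Insert 2 (step 8): P = [1, 2, 8, 9] / [4, 6] / [5] / [7];  Q = [1, 2, 4, 7] / [3, 8] / [5] / [6]
  Insert 3 (step 9): P = [1, 2, 3, 9] / [4, 6, 8] / [5] / [7];  Q = [1, 2, 4, 7] / [3, 8, 9] / [5] / [6]
Final shape: (4, 3, 1, 1).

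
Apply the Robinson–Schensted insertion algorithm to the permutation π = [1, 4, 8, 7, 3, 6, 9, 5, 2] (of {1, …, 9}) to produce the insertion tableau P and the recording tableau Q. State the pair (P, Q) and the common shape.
P = [1, 2, 5, 9] / [3, 6] / [4] / [7] / [8];  Q = [1, 2, 3, 7] / [4, 6] / [5] / [8] / [9];  common shape = (4, 2, 1, 1, 1)

Row-insert the values π_1, π_2, … into P one at a time, bumping the leftmost entry strictly greater than the inserted value down to the next row. The recording tableau Q records, in position (i, j), the step at which that cell was added to P.
  Insert 1 (step 1): P = [1];  Q = [1]
  Insert 4 (step 2): P = [1, 4];  Q = [1, 2]
  Insert 8 (step 3): P = [1, 4, 8];  Q = [1, 2, 3]
  Insert 7 (step 4): P = [1, 4, 7] / [8];  Q = [1, 2, 3] / [4]
  Insert 3 (step 5): P = [1, 3, 7] / [4] / [8];  Q = [1, 2, 3] / [4] / [5]
  Insert 6 (step 6): P = [1, 3, 6] / [4, 7] / [8];  Q = [1, 2, 3] / [4, 6] / [5]
  Insert 9 (step 7): P = [1, 3, 6, 9] / [4, 7] / [8];  Q = [1, 2, 3, 7] / [4, 6] / [5]
  Insert 5 (step 8): P = [1, 3, 5, 9] / [4, 6] / [7] / [8];  Q = [1, 2, 3, 7] / [4, 6] / [5] / [8]
  Insert 2 (step 9): P = [1, 2, 5, 9] / [3, 6] / [4] / [7] / [8];  Q = [1, 2, 3, 7] / [4, 6] / [5] / [8] / [9]
Final shape: (4, 2, 1, 1, 1).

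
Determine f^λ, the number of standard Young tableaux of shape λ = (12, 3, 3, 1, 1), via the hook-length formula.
# SYT of shape (12, 3, 3, 1, 1) = 3730650

Hook-length formula: f^λ = n! / Π hook(c), product over all cells c of the Young diagram. For λ = (12, 3, 3, 1, 1), n = 20 boxes. Hook lengths by row (left-to-right, top-to-bottom): [16, 13, 12, 9, 8, 7, 6, 5, 4, 3, 2, 1]; [6, 3, 2]; [5, 2, 1]; [2]; [1]. Product of hooks = 652138905600. So f^λ = 20! / 652138905600 = 2432902008176640000 / 652138905600 = 3730650.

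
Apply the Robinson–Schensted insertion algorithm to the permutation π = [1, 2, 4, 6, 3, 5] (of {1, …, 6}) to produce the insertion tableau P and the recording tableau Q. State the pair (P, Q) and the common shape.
P = [1, 2, 3, 5] / [4, 6];  Q = [1, 2, 3, 4] / [5, 6];  common shape = (4, 2)

Row-insert the values π_1, π_2, … into P one at a time, bumping the leftmost entry strictly greater than the inserted value down to the next row. The recording tableau Q records, in position (i, j), the step at which that cell was added to P.
  Insert 1 (step 1): P = [1];  Q = [1]
  Insert 2 (step 2): P = [1, 2];  Q = [1, 2]
  Insert 4 (step 3): P = [1, 2, 4];  Q = [1, 2, 3]
  Insert 6 (step 4): P = [1, 2, 4, 6];  Q = [1, 2, 3, 4]
  Insert 3 (step 5): P = [1, 2, 3, 6] / [4];  Q = [1, 2, 3, 4] / [5]
  Insert 5 (step 6): P = [1, 2, 3, 5] / [4, 6];  Q = [1, 2, 3, 4] / [5, 6]
Final shape: (4, 2).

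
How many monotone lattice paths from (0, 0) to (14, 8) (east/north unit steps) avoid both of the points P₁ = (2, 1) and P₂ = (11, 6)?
Number of paths = 104906

Inclusion–exclusion. Total paths: C(22, 14) = 319770. Through P₁: C(3, 2)·C(19, 12) = 151164. Through P₂: C(17, 11)·C(5, 3) = 123760. Since P₁ is strictly southwest of P₂, a monotone path through both must visit P₁ then P₂; paths through both = C(3, 2)·C(14, 9)·C(5, 3) = 60060. Avoid both = 319770 − 151164 − 123760 + 60060 = 104906.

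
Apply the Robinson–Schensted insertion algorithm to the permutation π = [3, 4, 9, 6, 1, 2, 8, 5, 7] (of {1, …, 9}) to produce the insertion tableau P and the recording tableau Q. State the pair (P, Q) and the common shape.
P = [1, 2, 5, 7] / [3, 4, 6, 8] / [9];  Q = [1, 2, 3, 7] / [4, 6, 8, 9] / [5];  common shape = (4, 4, 1)

Row-insert the values π_1, π_2, … into P one at a time, bumping the leftmost entry strictly greater than the inserted value down to the next row. The recording tableau Q records, in position (i, j), the step at which that cell was added to P.
  Insert 3 (step 1): P = [3];  Q = [1]
  Insert 4 (step 2): P = [3, 4];  Q = [1, 2]
  Insert 9 (step 3): P = [3, 4, 9];  Q = [1, 2, 3]
  Insert 6 (step 4): P = [3, 4, 6] / [9];  Q = [1, 2, 3] / [4]
  Insert 1 (step 5): P = [1, 4, 6] / [3] / [9];  Q = [1, 2, 3] / [4] / [5]
  Insert 2 (step 6): P = [1, 2, 6] / [3, 4] / [9];  Q = [1, 2, 3] / [4, 6] / [5]
  Insert 8 (step 7): P = [1, 2, 6, 8] / [3, 4] / [9];  Q = [1, 2, 3, 7] / [4, 6] / [5]
  Insert 5 (step 8): P = [1, 2, 5, 8] / [3, 4, 6] / [9];  Q = [1, 2, 3, 7] / [4, 6, 8] / [5]
  Insert 7 (step 9): P = [1, 2, 5, 7] / [3, 4, 6, 8] / [9];  Q = [1, 2, 3, 7] / [4, 6, 8, 9] / [5]
Final shape: (4, 4, 1).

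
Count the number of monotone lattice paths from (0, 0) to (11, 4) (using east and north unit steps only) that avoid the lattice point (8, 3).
Number of paths = 705

Total paths from (0, 0) to (11, 4): C(15, 11) = 1365. Paths through (8, 3): (paths (0, 0) → (8, 3)) × (paths (8, 3) → (11, 4)) = C(11, 8) · C(4, 3) = 165 · 4 = 660. Avoidance count = 1365 − 660 = 705.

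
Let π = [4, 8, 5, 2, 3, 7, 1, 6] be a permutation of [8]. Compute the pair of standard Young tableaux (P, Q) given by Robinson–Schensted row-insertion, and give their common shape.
P = [1, 3, 6] / [2, 5, 7] / [4] / [8];  Q = [1, 2, 6] / [3, 5, 8] / [4] / [7];  common shape = (3, 3, 1, 1)

Row-insert the values π_1, π_2, … into P one at a time, bumping the leftmost entry strictly greater than the inserted value down to the next row. The recording tableau Q records, in position (i, j), the step at which that cell was added to P.
  Insert 4 (step 1): P = [4];  Q = [1]
  Insert 8 (step 2): P = [4, 8];  Q = [1, 2]
  Insert 5 (step 3): P = [4, 5] / [8];  Q = [1, 2] / [3]
  Insert 2 (step 4): P = [2, 5] / [4] / [8];  Q = [1, 2] / [3] / [4]
  Insert 3 (step 5): P = [2, 3] / [4, 5] / [8];  Q = [1, 2] / [3, 5] / [4]
  Insert 7 (step 6): P = [2, 3, 7] / [4, 5] / [8];  Q = [1, 2, 6] / [3, 5] / [4]
  Insert 1 (step 7): P = [1, 3, 7] / [2, 5] / [4] / [8];  Q = [1, 2, 6] / [3, 5] / [4] / [7]
  Insert 6 (step 8): P = [1, 3, 6] / [2, 5, 7] / [4] / [8];  Q = [1, 2, 6] / [3, 5, 8] / [4] / [7]
Final shape: (3, 3, 1, 1).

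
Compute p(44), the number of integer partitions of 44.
p(44) = 75175

Compute p(n) via the recurrence p(n, m) = p(n, m−1) + p(n−m, m), where p(n, m) counts partitions of n with all parts ≤ m and p(n) = p(n, n). The base cases are p(0, m) = 1 and p(n, 0) = 0 for n > 0. Filling the table yields p(44) = 75175. (Euler's pentagonal recurrence is an alternative.)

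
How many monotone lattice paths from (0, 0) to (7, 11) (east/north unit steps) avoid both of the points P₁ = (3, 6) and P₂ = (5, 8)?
Number of paths = 13410

Inclusion–exclusion. Total paths: C(18, 7) = 31824. Through P₁: C(9, 3)·C(9, 4) = 10584. Through P₂: C(13, 5)·C(5, 2) = 12870. Since P₁ is strictly southwest of P₂, a monotone path through both must visit P₁ then P₂; paths through both = C(9, 3)·C(4, 2)·C(5, 2) = 5040. Avoid both = 31824 − 10584 − 12870 + 5040 = 13410.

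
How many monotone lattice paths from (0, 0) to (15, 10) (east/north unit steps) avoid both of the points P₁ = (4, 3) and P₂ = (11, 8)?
Number of paths = 1436990

Inclusion–exclusion. Total paths: C(25, 15) = 3268760. Through P₁: C(7, 4)·C(18, 11) = 1113840. Through P₂: C(19, 11)·C(6, 4) = 1133730. Since P₁ is strictly southwest of P₂, a monotone path through both must visit P₁ then P₂; paths through both = C(7, 4)·C(12, 7)·C(6, 4) = 415800. Avoid both = 3268760 − 1113840 − 1133730 + 415800 = 1436990.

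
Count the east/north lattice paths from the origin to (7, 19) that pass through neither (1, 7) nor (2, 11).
Number of paths = 460382

Inclusion–exclusion. Total paths: C(26, 7) = 657800. Through P₁: C(8, 1)·C(18, 6) = 148512. Through P₂: C(13, 2)·C(13, 5) = 100386. Since P₁ is strictly southwest of P₂, a monotone path through both must visit P₁ then P₂; paths through both = C(8, 1)·C(5, 1)·C(13, 5) = 51480. Avoid both = 657800 − 148512 − 100386 + 51480 = 460382.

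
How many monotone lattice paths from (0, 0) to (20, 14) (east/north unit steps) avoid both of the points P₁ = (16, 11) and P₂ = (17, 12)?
Number of paths = 677447865

Inclusion–exclusion. Total paths: C(34, 20) = 1391975640. Through P₁: C(27, 16)·C(7, 4) = 456326325. Through P₂: C(29, 17)·C(5, 3) = 518959350. Since P₁ is strictly southwest of P₂, a monotone path through both must visit P₁ then P₂; paths through both = C(27, 16)·C(2, 1)·C(5, 3) = 260757900. Avoid both = 1391975640 − 456326325 − 518959350 + 260757900 = 677447865.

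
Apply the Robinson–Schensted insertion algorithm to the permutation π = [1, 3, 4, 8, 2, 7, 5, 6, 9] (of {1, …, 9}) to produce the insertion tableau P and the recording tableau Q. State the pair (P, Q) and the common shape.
P = [1, 2, 4, 5, 6, 9] / [3, 7] / [8];  Q = [1, 2, 3, 4, 8, 9] / [5, 6] / [7];  common shape = (6, 2, 1)

Row-insert the values π_1, π_2, … into P one at a time, bumping the leftmost entry strictly greater than the inserted value down to the next row. The recording tableau Q records, in position (i, j), the step at which that cell was added to P.
  Insert 1 (step 1): P = [1];  Q = [1]
  Insert 3 (step 2): P = [1, 3];  Q = [1, 2]
  Insert 4 (step 3): P = [1, 3, 4];  Q = [1, 2, 3]
  Insert 8 (step 4): P = [1, 3, 4, 8];  Q = [1, 2, 3, 4]
  Insert 2 (step 5): P = [1, 2, 4, 8] / [3];  Q = [1, 2, 3, 4] / [5]
  Insert 7 (step 6): P = [1, 2, 4, 7] / [3, 8];  Q = [1, 2, 3, 4] / [5, 6]
  Insert 5 (step 7): P = [1, 2, 4, 5] / [3, 7] / [8];  Q = [1, 2, 3, 4] / [5, 6] / [7]
  Insert 6 (step 8): P = [1, 2, 4, 5, 6] / [3, 7] / [8];  Q = [1, 2, 3, 4, 8] / [5, 6] / [7]
  Insert 9 (step 9): P = [1, 2, 4, 5, 6, 9] / [3, 7] / [8];  Q = [1, 2, 3, 4, 8, 9] / [5, 6] / [7]
Final shape: (6, 2, 1).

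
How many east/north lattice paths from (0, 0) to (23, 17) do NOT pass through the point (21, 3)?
Number of paths = 88732135920

Total paths from (0, 0) to (23, 17): C(40, 23) = 88732378800. Paths through (21, 3): (paths (0, 0) → (21, 3)) × (paths (21, 3) → (23, 17)) = C(24, 21) · C(16, 2) = 2024 · 120 = 242880. Avoidance count = 88732378800 − 242880 = 88732135920.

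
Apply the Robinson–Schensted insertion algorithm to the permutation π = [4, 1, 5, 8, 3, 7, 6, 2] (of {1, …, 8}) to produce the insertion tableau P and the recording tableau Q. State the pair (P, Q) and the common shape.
P = [1, 2, 6] / [3, 5, 7] / [4] / [8];  Q = [1, 3, 4] / [2, 5, 6] / [7] / [8];  common shape = (3, 3, 1, 1)

Row-insert the values π_1, π_2, … into P one at a time, bumping the leftmost entry strictly greater than the inserted value down to the next row. The recording tableau Q records, in position (i, j), the step at which that cell was added to P.
  Insert 4 (step 1): P = [4];  Q = [1]
  Insert 1 (step 2): P = [1] / [4];  Q = [1] / [2]
  Insert 5 (step 3): P = [1, 5] / [4];  Q = [1, 3] / [2]
  Insert 8 (step 4): P = [1, 5, 8] / [4];  Q = [1, 3, 4] / [2]
  Insert 3 (step 5): P = [1, 3, 8] / [4, 5];  Q = [1, 3, 4] / [2, 5]
  Insert 7 (step 6): P = [1, 3, 7] / [4, 5, 8];  Q = [1, 3, 4] / [2, 5, 6]
  Insert 6 (step 7): P = [1, 3, 6] / [4, 5, 7] / [8];  Q = [1, 3, 4] / [2, 5, 6] / [7]
  Insert 2 (step 8): P = [1, 2, 6] / [3, 5, 7] / [4] / [8];  Q = [1, 3, 4] / [2, 5, 6] / [7] / [8]
Final shape: (3, 3, 1, 1).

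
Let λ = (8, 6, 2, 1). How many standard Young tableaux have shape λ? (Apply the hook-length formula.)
# SYT of shape (8, 6, 2, 1) = 618800

Hook-length formula: f^λ = n! / Π hook(c), product over all cells c of the Young diagram. For λ = (8, 6, 2, 1), n = 17 boxes. Hook lengths by row (left-to-right, top-to-bottom): [11, 9, 7, 6, 5, 4, 2, 1]; [8, 6, 4, 3, 2, 1]; [3, 1]; [1]. Product of hooks = 574801920. So f^λ = 17! / 574801920 = 355687428096000 / 574801920 = 618800.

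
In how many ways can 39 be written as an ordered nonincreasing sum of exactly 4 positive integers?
p(39, 4 parts) = 441

Partitions of n into exactly k parts are in bijection with partitions of n − k into at most k parts (subtract 1 from each part). So p(39, exactly 4) = p(35, parts ≤ 4). Computing via the recurrence p(m, j) = p(m, j−1) + p(m−j, j) gives 441.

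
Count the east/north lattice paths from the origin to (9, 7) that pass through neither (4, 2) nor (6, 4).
Number of paths = 5260

Inclusion–exclusion. Total paths: C(16, 9) = 11440. Through P₁: C(6, 4)·C(10, 5) = 3780. Through P₂: C(10, 6)·C(6, 3) = 4200. Since P₁ is strictly southwest of P₂, a monotone path through both must visit P₁ then P₂; paths through both = C(6, 4)·C(4, 2)·C(6, 3) = 1800. Avoid both = 11440 − 3780 − 4200 + 1800 = 5260.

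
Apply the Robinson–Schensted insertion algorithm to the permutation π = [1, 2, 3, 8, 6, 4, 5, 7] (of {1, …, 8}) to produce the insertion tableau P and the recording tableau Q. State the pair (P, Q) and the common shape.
P = [1, 2, 3, 4, 5, 7] / [6] / [8];  Q = [1, 2, 3, 4, 7, 8] / [5] / [6];  common shape = (6, 1, 1)

Row-insert the values π_1, π_2, … into P one at a time, bumping the leftmost entry strictly greater than the inserted value down to the next row. The recording tableau Q records, in position (i, j), the step at which that cell was added to P.
  Insert 1 (step 1): P = [1];  Q = [1]
  Insert 2 (step 2): P = [1, 2];  Q = [1, 2]
  Insert 3 (step 3): P = [1, 2, 3];  Q = [1, 2, 3]
  Insert 8 (step 4): P = [1, 2, 3, 8];  Q = [1, 2, 3, 4]
  Insert 6 (step 5): P = [1, 2, 3, 6] / [8];  Q = [1, 2, 3, 4] / [5]
  Insert 4 (step 6): P = [1, 2, 3, 4] / [6] / [8];  Q = [1, 2, 3, 4] / [5] / [6]
  Insert 5 (step 7): P = [1, 2, 3, 4, 5] / [6] / [8];  Q = [1, 2, 3, 4, 7] / [5] / [6]
  Insert 7 (step 8): P = [1, 2, 3, 4, 5, 7] / [6] / [8];  Q = [1, 2, 3, 4, 7, 8] / [5] / [6]
Final shape: (6, 1, 1).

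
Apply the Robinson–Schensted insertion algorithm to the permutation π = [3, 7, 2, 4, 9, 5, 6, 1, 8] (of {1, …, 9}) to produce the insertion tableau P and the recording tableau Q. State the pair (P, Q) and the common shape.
P = [1, 4, 5, 6, 8] / [2, 7, 9] / [3];  Q = [1, 2, 5, 7, 9] / [3, 4, 6] / [8];  common shape = (5, 3, 1)

Row-insert the values π_1, π_2, … into P one at a time, bumping the leftmost entry strictly greater than the inserted value down to the next row. The recording tableau Q records, in position (i, j), the step at which that cell was added to P.
  Insert 3 (step 1): P = [3];  Q = [1]
  Insert 7 (step 2): P = [3, 7];  Q = [1, 2]
  Insert 2 (step 3): P = [2, 7] / [3];  Q = [1, 2] / [3]
  Insert 4 (step 4): P = [2, 4] / [3, 7];  Q = [1, 2] / [3, 4]
  Insert 9 (step 5): P = [2, 4, 9] / [3, 7];  Q = [1, 2, 5] / [3, 4]
  Insert 5 (step 6): P = [2, 4, 5] / [3, 7, 9];  Q = [1, 2, 5] / [3, 4, 6]
  Insert 6 (step 7): P = [2, 4, 5, 6] / [3, 7, 9];  Q = [1, 2, 5, 7] / [3, 4, 6]
  Insert 1 (step 8): P = [1, 4, 5, 6] / [2, 7, 9] / [3];  Q = [1, 2, 5, 7] / [3, 4, 6] / [8]
  Insert 8 (step 9): P = [1, 4, 5, 6, 8] / [2, 7, 9] / [3];  Q = [1, 2, 5, 7, 9] / [3, 4, 6] / [8]
Final shape: (5, 3, 1).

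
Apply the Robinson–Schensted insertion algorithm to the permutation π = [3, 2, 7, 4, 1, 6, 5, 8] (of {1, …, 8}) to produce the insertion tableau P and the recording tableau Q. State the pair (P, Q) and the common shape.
P = [1, 4, 5, 8] / [2, 6] / [3, 7];  Q = [1, 3, 6, 8] / [2, 4] / [5, 7];  common shape = (4, 2, 2)

Row-insert the values π_1, π_2, … into P one at a time, bumping the leftmost entry strictly greater than the inserted value down to the next row. The recording tableau Q records, in position (i, j), the step at which that cell was added to P.
  Insert 3 (step 1): P = [3];  Q = [1]
  Insert 2 (step 2): P = [2] / [3];  Q = [1] / [2]
  Insert 7 (step 3): P = [2, 7] / [3];  Q = [1, 3] / [2]
  Insert 4 (step 4): P = [2, 4] / [3, 7];  Q = [1, 3] / [2, 4]
  Insert 1 (step 5): P = [1, 4] / [2, 7] / [3];  Q = [1, 3] / [2, 4] / [5]
  Insert 6 (step 6): P = [1, 4, 6] / [2, 7] / [3];  Q = [1, 3, 6] / [2, 4] / [5]
  Insert 5 (step 7): P = [1, 4, 5] / [2, 6] / [3, 7];  Q = [1, 3, 6] / [2, 4] / [5, 7]
  Insert 8 (step 8): P = [1, 4, 5, 8] / [2, 6] / [3, 7];  Q = [1, 3, 6, 8] / [2, 4] / [5, 7]
Final shape: (4, 2, 2).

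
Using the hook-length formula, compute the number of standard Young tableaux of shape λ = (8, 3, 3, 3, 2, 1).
# SYT of shape (8, 3, 3, 3, 2, 1) = 69457920

Hook-length formula: f^λ = n! / Π hook(c), product over all cells c of the Young diagram. For λ = (8, 3, 3, 3, 2, 1), n = 20 boxes. Hook lengths by row (left-to-right, top-to-bottom): [13, 11, 9, 5, 4, 3, 2, 1]; [7, 5, 3]; [6, 4, 2]; [5, 3, 1]; [3, 1]; [1]. Product of hooks = 35026992000. So f^λ = 20! / 35026992000 = 2432902008176640000 / 35026992000 = 69457920.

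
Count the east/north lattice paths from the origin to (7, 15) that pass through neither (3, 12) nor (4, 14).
Number of paths = 147839

Inclusion–exclusion. Total paths: C(22, 7) = 170544. Through P₁: C(15, 3)·C(7, 4) = 15925. Through P₂: C(18, 4)·C(4, 3) = 12240. Since P₁ is strictly southwest of P₂, a monotone path through both must visit P₁ then P₂; paths through both = C(15, 3)·C(3, 1)·C(4, 3) = 5460. Avoid both = 170544 − 15925 − 12240 + 5460 = 147839.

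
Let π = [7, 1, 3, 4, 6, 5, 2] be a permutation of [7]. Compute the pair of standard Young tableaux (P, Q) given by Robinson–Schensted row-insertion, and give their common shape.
P = [1, 2, 4, 5] / [3] / [6] / [7];  Q = [1, 3, 4, 5] / [2] / [6] / [7];  common shape = (4, 1, 1, 1)

Row-insert the values π_1, π_2, … into P one at a time, bumping the leftmost entry strictly greater than the inserted value down to the next row. The recording tableau Q records, in position (i, j), the step at which that cell was added to P.
  Insert 7 (step 1): P = [7];  Q = [1]
  Insert 1 (step 2): P = [1] / [7];  Q = [1] / [2]
  Insert 3 (step 3): P = [1, 3] / [7];  Q = [1, 3] / [2]
  Insert 4 (step 4): P = [1, 3, 4] / [7];  Q = [1, 3, 4] / [2]
  Insert 6 (step 5): P = [1, 3, 4, 6] / [7];  Q = [1, 3, 4, 5] / [2]
  Insert 5 (step 6): P = [1, 3, 4, 5] / [6] / [7];  Q = [1, 3, 4, 5] / [2] / [6]
  Insert 2 (step 7): P = [1, 2, 4, 5] / [3] / [6] / [7];  Q = [1, 3, 4, 5] / [2] / [6] / [7]
Final shape: (4, 1, 1, 1).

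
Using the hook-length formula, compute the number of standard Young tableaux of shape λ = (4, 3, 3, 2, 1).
# SYT of shape (4, 3, 3, 2, 1) = 15015

Hook-length formula: f^λ = n! / Π hook(c), product over all cells c of the Young diagram. For λ = (4, 3, 3, 2, 1), n = 13 boxes. Hook lengths by row (left-to-right, top-to-bottom): [8, 6, 4, 1]; [6, 4, 2]; [5, 3, 1]; [3, 1]; [1]. Product of hooks = 414720. So f^λ = 13! / 414720 = 6227020800 / 414720 = 15015.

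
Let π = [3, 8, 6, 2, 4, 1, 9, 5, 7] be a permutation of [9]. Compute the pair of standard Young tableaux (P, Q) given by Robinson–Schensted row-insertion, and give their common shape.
P = [1, 4, 5, 7] / [2, 6, 9] / [3] / [8];  Q = [1, 2, 7, 9] / [3, 5, 8] / [4] / [6];  common shape = (4, 3, 1, 1)

Row-insert the values π_1, π_2, … into P one at a time, bumping the leftmost entry strictly greater than the inserted value down to the next row. The recording tableau Q records, in position (i, j), the step at which that cell was added to P.
  Insert 3 (step 1): P = [3];  Q = [1]
  Insert 8 (step 2): P = [3, 8];  Q = [1, 2]
  Insert 6 (step 3): P = [3, 6] / [8];  Q = [1, 2] / [3]
  Insert 2 (step 4): P = [2, 6] / [3] / [8];  Q = [1, 2] / [3] / [4]
  Insert 4 (step 5): P = [2, 4] / [3, 6] / [8];  Q = [1, 2] / [3, 5] / [4]
  Insert 1 (step 6): P = [1, 4] / [2, 6] / [3] / [8];  Q = [1, 2] / [3, 5] / [4] / [6]
  Insert 9 (step 7): P = [1, 4, 9] / [2, 6] / [3] / [8];  Q = [1, 2, 7] / [3, 5] / [4] / [6]
  Insert 5 (step 8): P = [1, 4, 5] / [2, 6, 9] / [3] / [8];  Q = [1, 2, 7] / [3, 5, 8] / [4] / [6]
  Insert 7 (step 9): P = [1, 4, 5, 7] / [2, 6, 9] / [3] / [8];  Q = [1, 2, 7, 9] / [3, 5, 8] / [4] / [6]
Final shape: (4, 3, 1, 1).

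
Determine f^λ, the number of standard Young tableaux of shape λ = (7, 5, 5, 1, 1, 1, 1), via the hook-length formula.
# SYT of shape (7, 5, 5, 1, 1, 1, 1) = 188024760

Hook-length formula: f^λ = n! / Π hook(c), product over all cells c of the Young diagram. For λ = (7, 5, 5, 1, 1, 1, 1), n = 21 boxes. Hook lengths by row (left-to-right, top-to-bottom): [13, 8, 7, 6, 5, 2, 1]; [10, 5, 4, 3, 2]; [9, 4, 3, 2, 1]; [4]; [3]; [2]; [1]. Product of hooks = 271724544000. So f^λ = 21! / 271724544000 = 51090942171709440000 / 271724544000 = 188024760.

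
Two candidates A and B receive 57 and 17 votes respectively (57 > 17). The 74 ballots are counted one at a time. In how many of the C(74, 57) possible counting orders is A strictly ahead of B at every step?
Strict-lead orderings = 12404138972881440

Total orderings of the 74 votes with 57 for A: C(74, 57) = 22947657099830664. By the Bertrand ballot formula (Cycle Lemma / reflection principle), the number of orderings in which A is strictly ahead of B throughout is (p − q)/(p + q) · C(p + q, p) = (57 − 17)/(57 + 17) · 22947657099830664 = 12404138972881440.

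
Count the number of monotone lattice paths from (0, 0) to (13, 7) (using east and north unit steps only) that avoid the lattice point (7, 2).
Number of paths = 60888

Total paths from (0, 0) to (13, 7): C(20, 13) = 77520. Paths through (7, 2): (paths (0, 0) → (7, 2)) × (paths (7, 2) → (13, 7)) = C(9, 7) · C(11, 6) = 36 · 462 = 16632. Avoidance count = 77520 − 16632 = 60888.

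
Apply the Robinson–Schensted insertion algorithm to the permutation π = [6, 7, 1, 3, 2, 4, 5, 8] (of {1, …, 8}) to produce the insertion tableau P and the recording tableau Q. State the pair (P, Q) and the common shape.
P = [1, 2, 4, 5, 8] / [3, 7] / [6];  Q = [1, 2, 6, 7, 8] / [3, 4] / [5];  common shape = (5, 2, 1)

Row-insert the values π_1, π_2, … into P one at a time, bumping the leftmost entry strictly greater than the inserted value down to the next row. The recording tableau Q records, in position (i, j), the step at which that cell was added to P.
  Insert 6 (step 1): P = [6];  Q = [1]
  Insert 7 (step 2): P = [6, 7];  Q = [1, 2]
  Insert 1 (step 3): P = [1, 7] / [6];  Q = [1, 2] / [3]
  Insert 3 (step 4): P = [1, 3] / [6, 7];  Q = [1, 2] / [3, 4]
  Insert 2 (step 5): P = [1, 2] / [3, 7] / [6];  Q = [1, 2] / [3, 4] / [5]
  Insert 4 (step 6): P = [1, 2, 4] / [3, 7] / [6];  Q = [1, 2, 6] / [3, 4] / [5]
  Insert 5 (step 7): P = [1, 2, 4, 5] / [3, 7] / [6];  Q = [1, 2, 6, 7] / [3, 4] / [5]
  Insert 8 (step 8): P = [1, 2, 4, 5, 8] / [3, 7] / [6];  Q = [1, 2, 6, 7, 8] / [3, 4] / [5]
Final shape: (5, 2, 1).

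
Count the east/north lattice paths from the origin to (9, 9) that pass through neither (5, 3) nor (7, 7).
Number of paths = 21308

Inclusion–exclusion. Total paths: C(18, 9) = 48620. Through P₁: C(8, 5)·C(10, 4) = 11760. Through P₂: C(14, 7)·C(4, 2) = 20592. Since P₁ is strictly southwest of P₂, a monotone path through both must visit P₁ then P₂; paths through both = C(8, 5)·C(6, 2)·C(4, 2) = 5040. Avoid both = 48620 − 11760 − 20592 + 5040 = 21308.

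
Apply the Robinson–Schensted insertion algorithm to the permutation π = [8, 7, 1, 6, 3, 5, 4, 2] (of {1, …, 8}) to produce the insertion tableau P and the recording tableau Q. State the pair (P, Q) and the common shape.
P = [1, 2, 4] / [3] / [5] / [6] / [7] / [8];  Q = [1, 4, 6] / [2] / [3] / [5] / [7] / [8];  common shape = (3, 1, 1, 1, 1, 1)

Row-insert the values π_1, π_2, … into P one at a time, bumping the leftmost entry strictly greater than the inserted value down to the next row. The recording tableau Q records, in position (i, j), the step at which that cell was added to P.
  Insert 8 (step 1): P = [8];  Q = [1]
  Insert 7 (step 2): P = [7] / [8];  Q = [1] / [2]
  Insert 1 (step 3): P = [1] / [7] / [8];  Q = [1] / [2] / [3]
  Insert 6 (step 4): P = [1, 6] / [7] / [8];  Q = [1, 4] / [2] / [3]
  Insert 3 (step 5): P = [1, 3] / [6] / [7] / [8];  Q = [1, 4] / [2] / [3] / [5]
  Insert 5 (step 6): P = [1, 3, 5] / [6] / [7] / [8];  Q = [1, 4, 6] / [2] / [3] / [5]
  Insert 4 (step 7): P = [1, 3, 4] / [5] / [6] / [7] / [8];  Q = [1, 4, 6] / [2] / [3] / [5] / [7]
  Insert 2 (step 8): P = [1, 2, 4] / [3] / [5] / [6] / [7] / [8];  Q = [1, 4, 6] / [2] / [3] / [5] / [7] / [8]
Final shape: (3, 1, 1, 1, 1, 1).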